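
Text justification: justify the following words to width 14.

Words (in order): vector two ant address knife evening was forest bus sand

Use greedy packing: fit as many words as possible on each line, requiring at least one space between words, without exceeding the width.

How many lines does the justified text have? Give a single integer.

Answer: 5

Derivation:
Line 1: ['vector', 'two', 'ant'] (min_width=14, slack=0)
Line 2: ['address', 'knife'] (min_width=13, slack=1)
Line 3: ['evening', 'was'] (min_width=11, slack=3)
Line 4: ['forest', 'bus'] (min_width=10, slack=4)
Line 5: ['sand'] (min_width=4, slack=10)
Total lines: 5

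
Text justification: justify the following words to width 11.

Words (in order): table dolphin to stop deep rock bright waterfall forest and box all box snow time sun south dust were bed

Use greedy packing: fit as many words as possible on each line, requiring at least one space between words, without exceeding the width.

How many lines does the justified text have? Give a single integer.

Line 1: ['table'] (min_width=5, slack=6)
Line 2: ['dolphin', 'to'] (min_width=10, slack=1)
Line 3: ['stop', 'deep'] (min_width=9, slack=2)
Line 4: ['rock', 'bright'] (min_width=11, slack=0)
Line 5: ['waterfall'] (min_width=9, slack=2)
Line 6: ['forest', 'and'] (min_width=10, slack=1)
Line 7: ['box', 'all', 'box'] (min_width=11, slack=0)
Line 8: ['snow', 'time'] (min_width=9, slack=2)
Line 9: ['sun', 'south'] (min_width=9, slack=2)
Line 10: ['dust', 'were'] (min_width=9, slack=2)
Line 11: ['bed'] (min_width=3, slack=8)
Total lines: 11

Answer: 11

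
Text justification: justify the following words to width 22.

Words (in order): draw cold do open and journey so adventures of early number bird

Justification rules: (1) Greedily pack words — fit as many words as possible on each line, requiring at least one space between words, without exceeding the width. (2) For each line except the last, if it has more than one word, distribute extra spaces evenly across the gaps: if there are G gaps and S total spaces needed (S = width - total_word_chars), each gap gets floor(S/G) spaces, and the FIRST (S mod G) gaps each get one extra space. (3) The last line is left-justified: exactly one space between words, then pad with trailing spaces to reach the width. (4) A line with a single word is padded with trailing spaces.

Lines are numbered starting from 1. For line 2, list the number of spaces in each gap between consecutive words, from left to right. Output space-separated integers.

Answer: 2 1

Derivation:
Line 1: ['draw', 'cold', 'do', 'open', 'and'] (min_width=21, slack=1)
Line 2: ['journey', 'so', 'adventures'] (min_width=21, slack=1)
Line 3: ['of', 'early', 'number', 'bird'] (min_width=20, slack=2)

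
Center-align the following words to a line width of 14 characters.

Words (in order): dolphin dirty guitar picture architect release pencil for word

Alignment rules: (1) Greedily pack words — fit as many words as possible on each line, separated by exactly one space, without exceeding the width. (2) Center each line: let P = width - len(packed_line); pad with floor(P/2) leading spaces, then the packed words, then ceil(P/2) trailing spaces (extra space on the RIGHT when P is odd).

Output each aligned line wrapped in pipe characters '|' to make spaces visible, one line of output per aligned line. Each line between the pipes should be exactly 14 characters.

Answer: |dolphin dirty |
|guitar picture|
|  architect   |
|release pencil|
|   for word   |

Derivation:
Line 1: ['dolphin', 'dirty'] (min_width=13, slack=1)
Line 2: ['guitar', 'picture'] (min_width=14, slack=0)
Line 3: ['architect'] (min_width=9, slack=5)
Line 4: ['release', 'pencil'] (min_width=14, slack=0)
Line 5: ['for', 'word'] (min_width=8, slack=6)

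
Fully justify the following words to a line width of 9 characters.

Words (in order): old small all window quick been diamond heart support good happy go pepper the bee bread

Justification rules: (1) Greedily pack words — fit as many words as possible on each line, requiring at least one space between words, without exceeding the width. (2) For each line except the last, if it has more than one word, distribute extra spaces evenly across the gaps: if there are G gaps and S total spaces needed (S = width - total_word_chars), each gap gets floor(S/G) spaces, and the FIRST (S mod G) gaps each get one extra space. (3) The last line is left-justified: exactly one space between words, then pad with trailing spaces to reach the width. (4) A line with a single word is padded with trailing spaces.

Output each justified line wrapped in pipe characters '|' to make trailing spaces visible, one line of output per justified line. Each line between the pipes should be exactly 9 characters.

Answer: |old small|
|all      |
|window   |
|quick    |
|been     |
|diamond  |
|heart    |
|support  |
|good     |
|happy  go|
|pepper   |
|the   bee|
|bread    |

Derivation:
Line 1: ['old', 'small'] (min_width=9, slack=0)
Line 2: ['all'] (min_width=3, slack=6)
Line 3: ['window'] (min_width=6, slack=3)
Line 4: ['quick'] (min_width=5, slack=4)
Line 5: ['been'] (min_width=4, slack=5)
Line 6: ['diamond'] (min_width=7, slack=2)
Line 7: ['heart'] (min_width=5, slack=4)
Line 8: ['support'] (min_width=7, slack=2)
Line 9: ['good'] (min_width=4, slack=5)
Line 10: ['happy', 'go'] (min_width=8, slack=1)
Line 11: ['pepper'] (min_width=6, slack=3)
Line 12: ['the', 'bee'] (min_width=7, slack=2)
Line 13: ['bread'] (min_width=5, slack=4)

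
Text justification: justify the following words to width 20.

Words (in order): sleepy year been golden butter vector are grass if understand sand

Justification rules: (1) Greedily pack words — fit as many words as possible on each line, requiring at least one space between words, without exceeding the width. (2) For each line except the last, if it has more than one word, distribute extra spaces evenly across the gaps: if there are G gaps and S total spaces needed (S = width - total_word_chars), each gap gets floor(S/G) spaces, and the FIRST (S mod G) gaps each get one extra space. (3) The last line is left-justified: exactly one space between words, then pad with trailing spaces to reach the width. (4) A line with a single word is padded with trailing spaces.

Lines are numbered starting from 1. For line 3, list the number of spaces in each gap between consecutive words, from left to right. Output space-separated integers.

Answer: 5 5

Derivation:
Line 1: ['sleepy', 'year', 'been'] (min_width=16, slack=4)
Line 2: ['golden', 'butter', 'vector'] (min_width=20, slack=0)
Line 3: ['are', 'grass', 'if'] (min_width=12, slack=8)
Line 4: ['understand', 'sand'] (min_width=15, slack=5)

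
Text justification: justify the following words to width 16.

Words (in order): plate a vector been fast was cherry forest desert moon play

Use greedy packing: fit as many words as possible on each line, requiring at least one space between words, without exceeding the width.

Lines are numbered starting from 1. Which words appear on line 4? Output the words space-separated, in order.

Line 1: ['plate', 'a', 'vector'] (min_width=14, slack=2)
Line 2: ['been', 'fast', 'was'] (min_width=13, slack=3)
Line 3: ['cherry', 'forest'] (min_width=13, slack=3)
Line 4: ['desert', 'moon', 'play'] (min_width=16, slack=0)

Answer: desert moon play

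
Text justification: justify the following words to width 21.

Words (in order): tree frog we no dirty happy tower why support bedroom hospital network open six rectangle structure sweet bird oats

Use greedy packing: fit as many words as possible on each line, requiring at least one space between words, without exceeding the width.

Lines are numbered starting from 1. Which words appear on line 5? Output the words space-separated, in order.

Answer: six rectangle

Derivation:
Line 1: ['tree', 'frog', 'we', 'no', 'dirty'] (min_width=21, slack=0)
Line 2: ['happy', 'tower', 'why'] (min_width=15, slack=6)
Line 3: ['support', 'bedroom'] (min_width=15, slack=6)
Line 4: ['hospital', 'network', 'open'] (min_width=21, slack=0)
Line 5: ['six', 'rectangle'] (min_width=13, slack=8)
Line 6: ['structure', 'sweet', 'bird'] (min_width=20, slack=1)
Line 7: ['oats'] (min_width=4, slack=17)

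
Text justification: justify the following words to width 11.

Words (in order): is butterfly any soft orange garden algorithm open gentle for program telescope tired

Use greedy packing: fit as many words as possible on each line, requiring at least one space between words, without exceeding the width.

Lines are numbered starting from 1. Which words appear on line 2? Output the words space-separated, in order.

Line 1: ['is'] (min_width=2, slack=9)
Line 2: ['butterfly'] (min_width=9, slack=2)
Line 3: ['any', 'soft'] (min_width=8, slack=3)
Line 4: ['orange'] (min_width=6, slack=5)
Line 5: ['garden'] (min_width=6, slack=5)
Line 6: ['algorithm'] (min_width=9, slack=2)
Line 7: ['open', 'gentle'] (min_width=11, slack=0)
Line 8: ['for', 'program'] (min_width=11, slack=0)
Line 9: ['telescope'] (min_width=9, slack=2)
Line 10: ['tired'] (min_width=5, slack=6)

Answer: butterfly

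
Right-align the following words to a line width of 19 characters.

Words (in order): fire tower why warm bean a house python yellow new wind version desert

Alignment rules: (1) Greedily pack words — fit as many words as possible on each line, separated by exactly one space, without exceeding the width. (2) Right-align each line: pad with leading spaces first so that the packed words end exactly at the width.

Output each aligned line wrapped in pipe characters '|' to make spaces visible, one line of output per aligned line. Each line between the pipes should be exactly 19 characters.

Answer: |fire tower why warm|
|bean a house python|
|    yellow new wind|
|     version desert|

Derivation:
Line 1: ['fire', 'tower', 'why', 'warm'] (min_width=19, slack=0)
Line 2: ['bean', 'a', 'house', 'python'] (min_width=19, slack=0)
Line 3: ['yellow', 'new', 'wind'] (min_width=15, slack=4)
Line 4: ['version', 'desert'] (min_width=14, slack=5)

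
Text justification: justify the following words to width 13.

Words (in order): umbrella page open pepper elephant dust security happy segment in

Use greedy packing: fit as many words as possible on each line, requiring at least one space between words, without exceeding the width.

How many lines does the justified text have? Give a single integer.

Answer: 6

Derivation:
Line 1: ['umbrella', 'page'] (min_width=13, slack=0)
Line 2: ['open', 'pepper'] (min_width=11, slack=2)
Line 3: ['elephant', 'dust'] (min_width=13, slack=0)
Line 4: ['security'] (min_width=8, slack=5)
Line 5: ['happy', 'segment'] (min_width=13, slack=0)
Line 6: ['in'] (min_width=2, slack=11)
Total lines: 6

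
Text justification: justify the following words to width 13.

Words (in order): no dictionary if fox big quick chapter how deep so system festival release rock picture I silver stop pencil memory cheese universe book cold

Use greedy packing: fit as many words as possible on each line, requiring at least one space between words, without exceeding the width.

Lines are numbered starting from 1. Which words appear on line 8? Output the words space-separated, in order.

Answer: picture I

Derivation:
Line 1: ['no', 'dictionary'] (min_width=13, slack=0)
Line 2: ['if', 'fox', 'big'] (min_width=10, slack=3)
Line 3: ['quick', 'chapter'] (min_width=13, slack=0)
Line 4: ['how', 'deep', 'so'] (min_width=11, slack=2)
Line 5: ['system'] (min_width=6, slack=7)
Line 6: ['festival'] (min_width=8, slack=5)
Line 7: ['release', 'rock'] (min_width=12, slack=1)
Line 8: ['picture', 'I'] (min_width=9, slack=4)
Line 9: ['silver', 'stop'] (min_width=11, slack=2)
Line 10: ['pencil', 'memory'] (min_width=13, slack=0)
Line 11: ['cheese'] (min_width=6, slack=7)
Line 12: ['universe', 'book'] (min_width=13, slack=0)
Line 13: ['cold'] (min_width=4, slack=9)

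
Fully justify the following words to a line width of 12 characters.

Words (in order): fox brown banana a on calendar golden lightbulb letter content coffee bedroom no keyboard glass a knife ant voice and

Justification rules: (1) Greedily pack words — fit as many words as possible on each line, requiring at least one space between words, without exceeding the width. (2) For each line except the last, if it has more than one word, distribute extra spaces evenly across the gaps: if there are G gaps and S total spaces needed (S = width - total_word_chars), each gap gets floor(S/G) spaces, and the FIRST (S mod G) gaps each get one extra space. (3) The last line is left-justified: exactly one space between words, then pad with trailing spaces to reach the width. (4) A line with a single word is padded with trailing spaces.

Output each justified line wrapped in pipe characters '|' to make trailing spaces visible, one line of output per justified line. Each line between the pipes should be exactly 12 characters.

Answer: |fox    brown|
|banana  a on|
|calendar    |
|golden      |
|lightbulb   |
|letter      |
|content     |
|coffee      |
|bedroom   no|
|keyboard    |
|glass      a|
|knife    ant|
|voice and   |

Derivation:
Line 1: ['fox', 'brown'] (min_width=9, slack=3)
Line 2: ['banana', 'a', 'on'] (min_width=11, slack=1)
Line 3: ['calendar'] (min_width=8, slack=4)
Line 4: ['golden'] (min_width=6, slack=6)
Line 5: ['lightbulb'] (min_width=9, slack=3)
Line 6: ['letter'] (min_width=6, slack=6)
Line 7: ['content'] (min_width=7, slack=5)
Line 8: ['coffee'] (min_width=6, slack=6)
Line 9: ['bedroom', 'no'] (min_width=10, slack=2)
Line 10: ['keyboard'] (min_width=8, slack=4)
Line 11: ['glass', 'a'] (min_width=7, slack=5)
Line 12: ['knife', 'ant'] (min_width=9, slack=3)
Line 13: ['voice', 'and'] (min_width=9, slack=3)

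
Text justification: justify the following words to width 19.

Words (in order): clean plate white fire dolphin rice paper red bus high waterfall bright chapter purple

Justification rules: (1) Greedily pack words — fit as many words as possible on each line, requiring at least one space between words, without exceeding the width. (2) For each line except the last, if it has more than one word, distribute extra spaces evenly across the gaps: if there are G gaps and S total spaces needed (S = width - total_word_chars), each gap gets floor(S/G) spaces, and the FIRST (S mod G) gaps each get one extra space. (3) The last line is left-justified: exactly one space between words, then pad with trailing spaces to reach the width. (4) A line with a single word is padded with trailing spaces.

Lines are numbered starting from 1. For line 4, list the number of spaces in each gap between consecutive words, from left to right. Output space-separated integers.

Line 1: ['clean', 'plate', 'white'] (min_width=17, slack=2)
Line 2: ['fire', 'dolphin', 'rice'] (min_width=17, slack=2)
Line 3: ['paper', 'red', 'bus', 'high'] (min_width=18, slack=1)
Line 4: ['waterfall', 'bright'] (min_width=16, slack=3)
Line 5: ['chapter', 'purple'] (min_width=14, slack=5)

Answer: 4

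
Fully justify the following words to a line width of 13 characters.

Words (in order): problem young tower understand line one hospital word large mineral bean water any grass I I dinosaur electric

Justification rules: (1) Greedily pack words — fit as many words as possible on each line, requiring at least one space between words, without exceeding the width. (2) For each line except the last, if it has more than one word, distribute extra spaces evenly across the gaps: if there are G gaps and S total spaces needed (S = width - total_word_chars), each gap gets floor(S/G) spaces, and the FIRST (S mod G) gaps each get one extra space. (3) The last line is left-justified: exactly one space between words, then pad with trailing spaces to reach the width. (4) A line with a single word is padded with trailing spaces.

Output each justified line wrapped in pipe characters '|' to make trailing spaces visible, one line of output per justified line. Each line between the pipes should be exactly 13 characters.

Answer: |problem young|
|tower        |
|understand   |
|line      one|
|hospital word|
|large mineral|
|bean    water|
|any grass I I|
|dinosaur     |
|electric     |

Derivation:
Line 1: ['problem', 'young'] (min_width=13, slack=0)
Line 2: ['tower'] (min_width=5, slack=8)
Line 3: ['understand'] (min_width=10, slack=3)
Line 4: ['line', 'one'] (min_width=8, slack=5)
Line 5: ['hospital', 'word'] (min_width=13, slack=0)
Line 6: ['large', 'mineral'] (min_width=13, slack=0)
Line 7: ['bean', 'water'] (min_width=10, slack=3)
Line 8: ['any', 'grass', 'I', 'I'] (min_width=13, slack=0)
Line 9: ['dinosaur'] (min_width=8, slack=5)
Line 10: ['electric'] (min_width=8, slack=5)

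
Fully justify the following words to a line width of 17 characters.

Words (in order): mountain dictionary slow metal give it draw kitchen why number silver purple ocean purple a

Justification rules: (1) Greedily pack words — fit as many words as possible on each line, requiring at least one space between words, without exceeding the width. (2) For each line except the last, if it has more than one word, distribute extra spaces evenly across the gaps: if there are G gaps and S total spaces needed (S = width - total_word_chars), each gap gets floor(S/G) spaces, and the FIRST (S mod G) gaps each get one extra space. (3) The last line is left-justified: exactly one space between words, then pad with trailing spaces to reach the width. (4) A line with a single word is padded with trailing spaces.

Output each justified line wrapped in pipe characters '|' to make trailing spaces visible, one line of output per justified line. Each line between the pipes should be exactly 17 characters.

Answer: |mountain         |
|dictionary   slow|
|metal   give   it|
|draw  kitchen why|
|number     silver|
|purple      ocean|
|purple a         |

Derivation:
Line 1: ['mountain'] (min_width=8, slack=9)
Line 2: ['dictionary', 'slow'] (min_width=15, slack=2)
Line 3: ['metal', 'give', 'it'] (min_width=13, slack=4)
Line 4: ['draw', 'kitchen', 'why'] (min_width=16, slack=1)
Line 5: ['number', 'silver'] (min_width=13, slack=4)
Line 6: ['purple', 'ocean'] (min_width=12, slack=5)
Line 7: ['purple', 'a'] (min_width=8, slack=9)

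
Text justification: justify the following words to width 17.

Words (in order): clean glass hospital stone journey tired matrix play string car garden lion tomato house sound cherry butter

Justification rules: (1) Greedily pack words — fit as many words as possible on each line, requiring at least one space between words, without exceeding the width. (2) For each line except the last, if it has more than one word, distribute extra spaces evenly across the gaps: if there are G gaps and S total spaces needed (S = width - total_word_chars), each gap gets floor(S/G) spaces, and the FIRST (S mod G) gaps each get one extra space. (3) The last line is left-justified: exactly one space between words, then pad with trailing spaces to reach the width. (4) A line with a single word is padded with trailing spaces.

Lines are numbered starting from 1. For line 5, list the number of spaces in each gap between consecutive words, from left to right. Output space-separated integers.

Answer: 1 1

Derivation:
Line 1: ['clean', 'glass'] (min_width=11, slack=6)
Line 2: ['hospital', 'stone'] (min_width=14, slack=3)
Line 3: ['journey', 'tired'] (min_width=13, slack=4)
Line 4: ['matrix', 'play'] (min_width=11, slack=6)
Line 5: ['string', 'car', 'garden'] (min_width=17, slack=0)
Line 6: ['lion', 'tomato', 'house'] (min_width=17, slack=0)
Line 7: ['sound', 'cherry'] (min_width=12, slack=5)
Line 8: ['butter'] (min_width=6, slack=11)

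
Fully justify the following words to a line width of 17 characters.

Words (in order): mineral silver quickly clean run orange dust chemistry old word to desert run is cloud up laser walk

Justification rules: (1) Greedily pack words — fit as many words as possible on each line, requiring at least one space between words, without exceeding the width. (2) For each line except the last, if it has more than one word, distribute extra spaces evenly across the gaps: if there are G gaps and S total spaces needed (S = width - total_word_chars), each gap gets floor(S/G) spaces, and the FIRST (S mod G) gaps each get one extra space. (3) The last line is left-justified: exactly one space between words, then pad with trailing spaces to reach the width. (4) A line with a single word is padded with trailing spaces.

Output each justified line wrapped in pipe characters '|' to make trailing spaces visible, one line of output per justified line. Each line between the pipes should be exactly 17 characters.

Answer: |mineral    silver|
|quickly clean run|
|orange       dust|
|chemistry     old|
|word   to  desert|
|run  is  cloud up|
|laser walk       |

Derivation:
Line 1: ['mineral', 'silver'] (min_width=14, slack=3)
Line 2: ['quickly', 'clean', 'run'] (min_width=17, slack=0)
Line 3: ['orange', 'dust'] (min_width=11, slack=6)
Line 4: ['chemistry', 'old'] (min_width=13, slack=4)
Line 5: ['word', 'to', 'desert'] (min_width=14, slack=3)
Line 6: ['run', 'is', 'cloud', 'up'] (min_width=15, slack=2)
Line 7: ['laser', 'walk'] (min_width=10, slack=7)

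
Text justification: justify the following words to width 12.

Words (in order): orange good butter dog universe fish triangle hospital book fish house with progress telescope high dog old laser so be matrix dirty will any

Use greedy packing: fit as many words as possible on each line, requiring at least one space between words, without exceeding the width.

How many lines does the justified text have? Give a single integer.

Line 1: ['orange', 'good'] (min_width=11, slack=1)
Line 2: ['butter', 'dog'] (min_width=10, slack=2)
Line 3: ['universe'] (min_width=8, slack=4)
Line 4: ['fish'] (min_width=4, slack=8)
Line 5: ['triangle'] (min_width=8, slack=4)
Line 6: ['hospital'] (min_width=8, slack=4)
Line 7: ['book', 'fish'] (min_width=9, slack=3)
Line 8: ['house', 'with'] (min_width=10, slack=2)
Line 9: ['progress'] (min_width=8, slack=4)
Line 10: ['telescope'] (min_width=9, slack=3)
Line 11: ['high', 'dog', 'old'] (min_width=12, slack=0)
Line 12: ['laser', 'so', 'be'] (min_width=11, slack=1)
Line 13: ['matrix', 'dirty'] (min_width=12, slack=0)
Line 14: ['will', 'any'] (min_width=8, slack=4)
Total lines: 14

Answer: 14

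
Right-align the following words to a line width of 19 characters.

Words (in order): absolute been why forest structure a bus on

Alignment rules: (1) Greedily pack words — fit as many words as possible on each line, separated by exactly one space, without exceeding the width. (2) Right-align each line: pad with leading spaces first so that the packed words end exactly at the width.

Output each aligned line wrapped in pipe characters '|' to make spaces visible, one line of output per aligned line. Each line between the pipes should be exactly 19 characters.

Answer: |  absolute been why|
| forest structure a|
|             bus on|

Derivation:
Line 1: ['absolute', 'been', 'why'] (min_width=17, slack=2)
Line 2: ['forest', 'structure', 'a'] (min_width=18, slack=1)
Line 3: ['bus', 'on'] (min_width=6, slack=13)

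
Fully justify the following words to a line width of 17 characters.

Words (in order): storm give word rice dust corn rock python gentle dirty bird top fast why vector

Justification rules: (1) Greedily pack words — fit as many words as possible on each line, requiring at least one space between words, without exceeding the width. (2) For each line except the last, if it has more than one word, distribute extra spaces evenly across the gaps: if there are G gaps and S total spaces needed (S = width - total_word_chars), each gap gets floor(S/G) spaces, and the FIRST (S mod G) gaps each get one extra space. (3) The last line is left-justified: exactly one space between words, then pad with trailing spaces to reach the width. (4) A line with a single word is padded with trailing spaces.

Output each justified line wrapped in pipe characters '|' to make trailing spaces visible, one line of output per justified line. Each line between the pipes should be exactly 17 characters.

Answer: |storm  give  word|
|rice   dust  corn|
|rock       python|
|gentle dirty bird|
|top    fast   why|
|vector           |

Derivation:
Line 1: ['storm', 'give', 'word'] (min_width=15, slack=2)
Line 2: ['rice', 'dust', 'corn'] (min_width=14, slack=3)
Line 3: ['rock', 'python'] (min_width=11, slack=6)
Line 4: ['gentle', 'dirty', 'bird'] (min_width=17, slack=0)
Line 5: ['top', 'fast', 'why'] (min_width=12, slack=5)
Line 6: ['vector'] (min_width=6, slack=11)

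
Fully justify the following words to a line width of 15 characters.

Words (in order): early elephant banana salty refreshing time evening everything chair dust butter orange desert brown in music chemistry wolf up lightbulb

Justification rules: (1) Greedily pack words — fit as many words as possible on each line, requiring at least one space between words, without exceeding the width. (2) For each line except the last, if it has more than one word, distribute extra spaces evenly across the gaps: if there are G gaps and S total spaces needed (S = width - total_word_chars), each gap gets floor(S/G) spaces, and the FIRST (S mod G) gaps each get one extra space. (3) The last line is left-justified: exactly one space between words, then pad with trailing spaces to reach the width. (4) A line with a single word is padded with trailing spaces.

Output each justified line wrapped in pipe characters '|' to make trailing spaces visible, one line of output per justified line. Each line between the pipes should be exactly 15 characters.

Line 1: ['early', 'elephant'] (min_width=14, slack=1)
Line 2: ['banana', 'salty'] (min_width=12, slack=3)
Line 3: ['refreshing', 'time'] (min_width=15, slack=0)
Line 4: ['evening'] (min_width=7, slack=8)
Line 5: ['everything'] (min_width=10, slack=5)
Line 6: ['chair', 'dust'] (min_width=10, slack=5)
Line 7: ['butter', 'orange'] (min_width=13, slack=2)
Line 8: ['desert', 'brown', 'in'] (min_width=15, slack=0)
Line 9: ['music', 'chemistry'] (min_width=15, slack=0)
Line 10: ['wolf', 'up'] (min_width=7, slack=8)
Line 11: ['lightbulb'] (min_width=9, slack=6)

Answer: |early  elephant|
|banana    salty|
|refreshing time|
|evening        |
|everything     |
|chair      dust|
|butter   orange|
|desert brown in|
|music chemistry|
|wolf         up|
|lightbulb      |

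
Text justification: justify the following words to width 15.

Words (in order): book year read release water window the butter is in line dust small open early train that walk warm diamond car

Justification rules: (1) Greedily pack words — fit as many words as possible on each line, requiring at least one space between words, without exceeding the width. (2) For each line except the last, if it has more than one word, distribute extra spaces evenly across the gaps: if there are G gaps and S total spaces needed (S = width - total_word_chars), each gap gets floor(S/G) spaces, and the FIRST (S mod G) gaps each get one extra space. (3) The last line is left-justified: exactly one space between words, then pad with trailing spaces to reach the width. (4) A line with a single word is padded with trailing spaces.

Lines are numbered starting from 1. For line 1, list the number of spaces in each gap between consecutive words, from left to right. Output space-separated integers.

Line 1: ['book', 'year', 'read'] (min_width=14, slack=1)
Line 2: ['release', 'water'] (min_width=13, slack=2)
Line 3: ['window', 'the'] (min_width=10, slack=5)
Line 4: ['butter', 'is', 'in'] (min_width=12, slack=3)
Line 5: ['line', 'dust', 'small'] (min_width=15, slack=0)
Line 6: ['open', 'early'] (min_width=10, slack=5)
Line 7: ['train', 'that', 'walk'] (min_width=15, slack=0)
Line 8: ['warm', 'diamond'] (min_width=12, slack=3)
Line 9: ['car'] (min_width=3, slack=12)

Answer: 2 1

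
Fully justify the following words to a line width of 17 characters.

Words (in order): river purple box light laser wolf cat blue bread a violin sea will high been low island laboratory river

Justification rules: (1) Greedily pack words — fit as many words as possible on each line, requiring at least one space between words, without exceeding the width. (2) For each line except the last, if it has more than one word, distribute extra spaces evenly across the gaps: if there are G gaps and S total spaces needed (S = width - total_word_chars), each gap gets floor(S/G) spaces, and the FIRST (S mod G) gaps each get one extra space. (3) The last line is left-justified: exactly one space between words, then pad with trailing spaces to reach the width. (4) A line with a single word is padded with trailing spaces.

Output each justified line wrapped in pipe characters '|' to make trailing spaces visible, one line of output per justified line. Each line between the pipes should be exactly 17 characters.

Answer: |river  purple box|
|light  laser wolf|
|cat  blue bread a|
|violin  sea  will|
|high   been   low|
|island laboratory|
|river            |

Derivation:
Line 1: ['river', 'purple', 'box'] (min_width=16, slack=1)
Line 2: ['light', 'laser', 'wolf'] (min_width=16, slack=1)
Line 3: ['cat', 'blue', 'bread', 'a'] (min_width=16, slack=1)
Line 4: ['violin', 'sea', 'will'] (min_width=15, slack=2)
Line 5: ['high', 'been', 'low'] (min_width=13, slack=4)
Line 6: ['island', 'laboratory'] (min_width=17, slack=0)
Line 7: ['river'] (min_width=5, slack=12)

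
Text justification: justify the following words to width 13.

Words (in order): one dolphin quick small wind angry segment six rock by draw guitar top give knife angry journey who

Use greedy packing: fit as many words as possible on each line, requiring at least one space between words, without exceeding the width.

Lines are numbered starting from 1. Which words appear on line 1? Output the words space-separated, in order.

Answer: one dolphin

Derivation:
Line 1: ['one', 'dolphin'] (min_width=11, slack=2)
Line 2: ['quick', 'small'] (min_width=11, slack=2)
Line 3: ['wind', 'angry'] (min_width=10, slack=3)
Line 4: ['segment', 'six'] (min_width=11, slack=2)
Line 5: ['rock', 'by', 'draw'] (min_width=12, slack=1)
Line 6: ['guitar', 'top'] (min_width=10, slack=3)
Line 7: ['give', 'knife'] (min_width=10, slack=3)
Line 8: ['angry', 'journey'] (min_width=13, slack=0)
Line 9: ['who'] (min_width=3, slack=10)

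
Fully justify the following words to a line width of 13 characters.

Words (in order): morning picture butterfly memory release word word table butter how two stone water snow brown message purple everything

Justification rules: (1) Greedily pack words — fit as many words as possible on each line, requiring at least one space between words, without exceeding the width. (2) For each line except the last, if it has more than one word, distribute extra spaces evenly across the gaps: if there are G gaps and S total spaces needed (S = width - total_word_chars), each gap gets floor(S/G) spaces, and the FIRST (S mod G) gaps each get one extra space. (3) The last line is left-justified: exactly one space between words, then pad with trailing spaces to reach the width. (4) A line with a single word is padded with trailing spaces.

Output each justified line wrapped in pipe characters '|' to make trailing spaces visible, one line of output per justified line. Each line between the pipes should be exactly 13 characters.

Line 1: ['morning'] (min_width=7, slack=6)
Line 2: ['picture'] (min_width=7, slack=6)
Line 3: ['butterfly'] (min_width=9, slack=4)
Line 4: ['memory'] (min_width=6, slack=7)
Line 5: ['release', 'word'] (min_width=12, slack=1)
Line 6: ['word', 'table'] (min_width=10, slack=3)
Line 7: ['butter', 'how'] (min_width=10, slack=3)
Line 8: ['two', 'stone'] (min_width=9, slack=4)
Line 9: ['water', 'snow'] (min_width=10, slack=3)
Line 10: ['brown', 'message'] (min_width=13, slack=0)
Line 11: ['purple'] (min_width=6, slack=7)
Line 12: ['everything'] (min_width=10, slack=3)

Answer: |morning      |
|picture      |
|butterfly    |
|memory       |
|release  word|
|word    table|
|butter    how|
|two     stone|
|water    snow|
|brown message|
|purple       |
|everything   |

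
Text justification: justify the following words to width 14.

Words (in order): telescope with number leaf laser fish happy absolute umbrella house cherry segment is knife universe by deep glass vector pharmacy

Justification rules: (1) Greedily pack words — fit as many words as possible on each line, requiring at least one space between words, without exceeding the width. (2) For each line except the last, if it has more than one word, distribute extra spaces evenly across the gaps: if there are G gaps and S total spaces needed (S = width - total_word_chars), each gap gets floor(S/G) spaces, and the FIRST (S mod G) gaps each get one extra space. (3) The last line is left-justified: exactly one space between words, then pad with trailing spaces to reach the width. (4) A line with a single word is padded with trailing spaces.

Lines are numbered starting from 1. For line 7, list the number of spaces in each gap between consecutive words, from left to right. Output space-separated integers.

Answer: 7

Derivation:
Line 1: ['telescope', 'with'] (min_width=14, slack=0)
Line 2: ['number', 'leaf'] (min_width=11, slack=3)
Line 3: ['laser', 'fish'] (min_width=10, slack=4)
Line 4: ['happy', 'absolute'] (min_width=14, slack=0)
Line 5: ['umbrella', 'house'] (min_width=14, slack=0)
Line 6: ['cherry', 'segment'] (min_width=14, slack=0)
Line 7: ['is', 'knife'] (min_width=8, slack=6)
Line 8: ['universe', 'by'] (min_width=11, slack=3)
Line 9: ['deep', 'glass'] (min_width=10, slack=4)
Line 10: ['vector'] (min_width=6, slack=8)
Line 11: ['pharmacy'] (min_width=8, slack=6)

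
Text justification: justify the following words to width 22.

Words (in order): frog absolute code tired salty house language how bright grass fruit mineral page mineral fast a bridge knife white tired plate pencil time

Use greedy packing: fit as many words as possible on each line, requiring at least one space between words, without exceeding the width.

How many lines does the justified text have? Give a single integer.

Line 1: ['frog', 'absolute', 'code'] (min_width=18, slack=4)
Line 2: ['tired', 'salty', 'house'] (min_width=17, slack=5)
Line 3: ['language', 'how', 'bright'] (min_width=19, slack=3)
Line 4: ['grass', 'fruit', 'mineral'] (min_width=19, slack=3)
Line 5: ['page', 'mineral', 'fast', 'a'] (min_width=19, slack=3)
Line 6: ['bridge', 'knife', 'white'] (min_width=18, slack=4)
Line 7: ['tired', 'plate', 'pencil'] (min_width=18, slack=4)
Line 8: ['time'] (min_width=4, slack=18)
Total lines: 8

Answer: 8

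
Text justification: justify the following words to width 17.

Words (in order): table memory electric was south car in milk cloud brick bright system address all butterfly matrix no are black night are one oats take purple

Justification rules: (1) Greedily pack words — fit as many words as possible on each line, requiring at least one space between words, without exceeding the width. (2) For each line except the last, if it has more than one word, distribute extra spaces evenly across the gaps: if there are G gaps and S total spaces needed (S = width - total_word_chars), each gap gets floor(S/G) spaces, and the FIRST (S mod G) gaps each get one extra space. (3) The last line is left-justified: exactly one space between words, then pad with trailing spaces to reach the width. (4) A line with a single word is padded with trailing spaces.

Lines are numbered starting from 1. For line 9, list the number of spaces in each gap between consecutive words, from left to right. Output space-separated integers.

Answer: 3 3

Derivation:
Line 1: ['table', 'memory'] (min_width=12, slack=5)
Line 2: ['electric', 'was'] (min_width=12, slack=5)
Line 3: ['south', 'car', 'in', 'milk'] (min_width=17, slack=0)
Line 4: ['cloud', 'brick'] (min_width=11, slack=6)
Line 5: ['bright', 'system'] (min_width=13, slack=4)
Line 6: ['address', 'all'] (min_width=11, slack=6)
Line 7: ['butterfly', 'matrix'] (min_width=16, slack=1)
Line 8: ['no', 'are', 'black'] (min_width=12, slack=5)
Line 9: ['night', 'are', 'one'] (min_width=13, slack=4)
Line 10: ['oats', 'take', 'purple'] (min_width=16, slack=1)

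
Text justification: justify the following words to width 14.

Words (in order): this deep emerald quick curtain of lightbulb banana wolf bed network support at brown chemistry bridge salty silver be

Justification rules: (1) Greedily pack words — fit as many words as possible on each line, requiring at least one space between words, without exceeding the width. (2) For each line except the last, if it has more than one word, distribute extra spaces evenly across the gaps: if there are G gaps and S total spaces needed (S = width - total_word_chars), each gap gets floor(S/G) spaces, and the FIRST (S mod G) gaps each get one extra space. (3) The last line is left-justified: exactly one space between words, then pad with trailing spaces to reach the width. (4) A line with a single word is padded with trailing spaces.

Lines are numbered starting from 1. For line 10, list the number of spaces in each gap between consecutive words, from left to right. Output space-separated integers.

Line 1: ['this', 'deep'] (min_width=9, slack=5)
Line 2: ['emerald', 'quick'] (min_width=13, slack=1)
Line 3: ['curtain', 'of'] (min_width=10, slack=4)
Line 4: ['lightbulb'] (min_width=9, slack=5)
Line 5: ['banana', 'wolf'] (min_width=11, slack=3)
Line 6: ['bed', 'network'] (min_width=11, slack=3)
Line 7: ['support', 'at'] (min_width=10, slack=4)
Line 8: ['brown'] (min_width=5, slack=9)
Line 9: ['chemistry'] (min_width=9, slack=5)
Line 10: ['bridge', 'salty'] (min_width=12, slack=2)
Line 11: ['silver', 'be'] (min_width=9, slack=5)

Answer: 3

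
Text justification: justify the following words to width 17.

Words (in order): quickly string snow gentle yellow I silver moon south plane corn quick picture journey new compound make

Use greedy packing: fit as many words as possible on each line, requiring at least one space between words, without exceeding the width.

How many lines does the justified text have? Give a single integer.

Line 1: ['quickly', 'string'] (min_width=14, slack=3)
Line 2: ['snow', 'gentle'] (min_width=11, slack=6)
Line 3: ['yellow', 'I', 'silver'] (min_width=15, slack=2)
Line 4: ['moon', 'south', 'plane'] (min_width=16, slack=1)
Line 5: ['corn', 'quick'] (min_width=10, slack=7)
Line 6: ['picture', 'journey'] (min_width=15, slack=2)
Line 7: ['new', 'compound', 'make'] (min_width=17, slack=0)
Total lines: 7

Answer: 7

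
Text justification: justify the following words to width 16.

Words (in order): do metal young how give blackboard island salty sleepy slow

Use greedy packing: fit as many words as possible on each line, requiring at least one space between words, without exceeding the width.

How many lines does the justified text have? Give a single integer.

Line 1: ['do', 'metal', 'young'] (min_width=14, slack=2)
Line 2: ['how', 'give'] (min_width=8, slack=8)
Line 3: ['blackboard'] (min_width=10, slack=6)
Line 4: ['island', 'salty'] (min_width=12, slack=4)
Line 5: ['sleepy', 'slow'] (min_width=11, slack=5)
Total lines: 5

Answer: 5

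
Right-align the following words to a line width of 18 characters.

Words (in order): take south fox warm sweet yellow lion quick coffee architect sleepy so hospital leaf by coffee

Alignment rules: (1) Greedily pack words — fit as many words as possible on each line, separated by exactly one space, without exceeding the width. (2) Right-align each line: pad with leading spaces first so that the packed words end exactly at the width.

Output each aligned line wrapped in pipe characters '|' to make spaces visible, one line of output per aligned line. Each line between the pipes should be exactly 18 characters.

Line 1: ['take', 'south', 'fox'] (min_width=14, slack=4)
Line 2: ['warm', 'sweet', 'yellow'] (min_width=17, slack=1)
Line 3: ['lion', 'quick', 'coffee'] (min_width=17, slack=1)
Line 4: ['architect', 'sleepy'] (min_width=16, slack=2)
Line 5: ['so', 'hospital', 'leaf'] (min_width=16, slack=2)
Line 6: ['by', 'coffee'] (min_width=9, slack=9)

Answer: |    take south fox|
| warm sweet yellow|
| lion quick coffee|
|  architect sleepy|
|  so hospital leaf|
|         by coffee|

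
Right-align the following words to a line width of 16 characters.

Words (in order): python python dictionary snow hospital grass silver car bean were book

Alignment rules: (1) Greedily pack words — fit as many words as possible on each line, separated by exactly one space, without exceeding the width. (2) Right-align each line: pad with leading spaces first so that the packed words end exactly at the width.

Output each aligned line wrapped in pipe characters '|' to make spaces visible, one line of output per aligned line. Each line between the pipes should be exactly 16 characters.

Answer: |   python python|
| dictionary snow|
|  hospital grass|
| silver car bean|
|       were book|

Derivation:
Line 1: ['python', 'python'] (min_width=13, slack=3)
Line 2: ['dictionary', 'snow'] (min_width=15, slack=1)
Line 3: ['hospital', 'grass'] (min_width=14, slack=2)
Line 4: ['silver', 'car', 'bean'] (min_width=15, slack=1)
Line 5: ['were', 'book'] (min_width=9, slack=7)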